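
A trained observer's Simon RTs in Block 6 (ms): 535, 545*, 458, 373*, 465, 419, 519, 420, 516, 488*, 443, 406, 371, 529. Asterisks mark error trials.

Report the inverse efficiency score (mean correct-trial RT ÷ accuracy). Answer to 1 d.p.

Correct trials (n=11): 535, 458, 465, 419, 519, 420, 516, 443, 406, 371, 529
Mean correct RT = 5081/11 = 461.9091 ms
Proportion correct = 11/14
IES = 461.9091 / (11/14) = 587.884 ms

587.9 ms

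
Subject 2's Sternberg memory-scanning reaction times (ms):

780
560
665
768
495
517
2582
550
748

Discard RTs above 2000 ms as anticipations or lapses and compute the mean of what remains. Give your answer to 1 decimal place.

Excluded: 2582
Retained (n=8): Σ = 5083
Mean = 5083/8 = 635.3750

635.4 ms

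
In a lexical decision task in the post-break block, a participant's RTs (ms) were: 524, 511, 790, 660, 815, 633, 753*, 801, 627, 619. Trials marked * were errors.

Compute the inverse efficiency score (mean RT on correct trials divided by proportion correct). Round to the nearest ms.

738 ms

Correct trials (n=9): 524, 511, 790, 660, 815, 633, 801, 627, 619
Mean correct RT = 5980/9 = 664.4444 ms
Proportion correct = 9/10
IES = 664.4444 / (9/10) = 738.272 ms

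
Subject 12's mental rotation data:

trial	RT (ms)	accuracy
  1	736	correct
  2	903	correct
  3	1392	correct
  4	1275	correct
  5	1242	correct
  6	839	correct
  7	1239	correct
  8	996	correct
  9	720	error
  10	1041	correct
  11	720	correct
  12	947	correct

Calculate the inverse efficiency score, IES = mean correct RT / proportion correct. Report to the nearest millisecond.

1124 ms

Correct trials (n=11): 736, 903, 1392, 1275, 1242, 839, 1239, 996, 1041, 720, 947
Mean correct RT = 11330/11 = 1030.0000 ms
Proportion correct = 11/12
IES = 1030.0000 / (11/12) = 1123.636 ms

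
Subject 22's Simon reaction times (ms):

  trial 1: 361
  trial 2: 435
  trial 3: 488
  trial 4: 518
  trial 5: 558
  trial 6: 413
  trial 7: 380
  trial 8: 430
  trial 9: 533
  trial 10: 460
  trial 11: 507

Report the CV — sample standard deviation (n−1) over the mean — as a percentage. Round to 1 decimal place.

n = 11, Σ = 5083, M = 462.0909
Σ(x−M)² = 41176.909; s = √(41176.909/10) = 64.1692
CV = 64.1692 / 462.0909 = 0.13887 = 13.887%

13.9%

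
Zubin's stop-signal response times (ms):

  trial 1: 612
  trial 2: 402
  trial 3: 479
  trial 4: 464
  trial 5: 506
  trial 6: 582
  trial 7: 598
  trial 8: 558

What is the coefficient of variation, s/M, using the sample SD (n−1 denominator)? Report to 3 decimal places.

n = 8, Σ = 4201, M = 525.1250
Σ(x−M)² = 38562.875; s = √(38562.875/7) = 74.2225
CV = 74.2225 / 525.1250 = 0.14134

0.141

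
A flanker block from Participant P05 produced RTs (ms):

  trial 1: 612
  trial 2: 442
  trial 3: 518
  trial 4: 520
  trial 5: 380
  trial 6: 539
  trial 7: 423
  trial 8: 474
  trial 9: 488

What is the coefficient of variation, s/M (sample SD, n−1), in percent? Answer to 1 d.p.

14.1%

n = 9, Σ = 4396, M = 488.4444
Σ(x−M)² = 38100.222; s = √(38100.222/8) = 69.0111
CV = 69.0111 / 488.4444 = 0.14129 = 14.129%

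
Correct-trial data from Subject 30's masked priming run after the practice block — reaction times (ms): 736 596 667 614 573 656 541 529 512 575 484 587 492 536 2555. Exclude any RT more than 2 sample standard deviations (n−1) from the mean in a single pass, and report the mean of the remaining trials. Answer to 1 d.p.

578.4 ms

n = 15, ΣRT = 10653, M = 710.200
Σ(x−M)² = 3713202.40; s = √(3713202.40/14) = 515.004
Cutoffs: 710.200 ± 2·515.004 → [-319.8, 1740.2]
Outside: 2555 → excluded.
Retained (n=14): Σ = 8098, mean = 8098/14 = 578.429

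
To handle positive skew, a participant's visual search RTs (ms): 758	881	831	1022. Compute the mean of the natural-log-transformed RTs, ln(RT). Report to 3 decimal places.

ln(RT): 6.6307, 6.7811, 6.7226, 6.9295
Σ ln(RT) = 27.0639
Mean = 27.0639/4 = 6.76597

6.766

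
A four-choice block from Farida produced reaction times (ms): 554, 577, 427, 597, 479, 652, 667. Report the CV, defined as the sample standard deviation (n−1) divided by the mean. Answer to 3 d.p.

n = 7, Σ = 3953, M = 564.7143
Σ(x−M)² = 45701.429; s = √(45701.429/6) = 87.2749
CV = 87.2749 / 564.7143 = 0.15455

0.155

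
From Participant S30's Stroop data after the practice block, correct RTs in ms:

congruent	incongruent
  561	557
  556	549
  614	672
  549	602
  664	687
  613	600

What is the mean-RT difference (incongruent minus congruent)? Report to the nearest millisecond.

18 ms

M(congruent) = 3557/6 = 592.833
M(incongruent) = 3667/6 = 611.167
Difference = 611.167 − 592.833 = 18.333 ms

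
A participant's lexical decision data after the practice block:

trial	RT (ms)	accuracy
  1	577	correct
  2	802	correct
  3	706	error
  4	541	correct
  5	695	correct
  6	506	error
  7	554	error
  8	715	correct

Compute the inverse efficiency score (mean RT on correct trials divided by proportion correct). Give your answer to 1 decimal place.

Correct trials (n=5): 577, 802, 541, 695, 715
Mean correct RT = 3330/5 = 666.0000 ms
Proportion correct = 5/8
IES = 666.0000 / (5/8) = 1065.600 ms

1065.6 ms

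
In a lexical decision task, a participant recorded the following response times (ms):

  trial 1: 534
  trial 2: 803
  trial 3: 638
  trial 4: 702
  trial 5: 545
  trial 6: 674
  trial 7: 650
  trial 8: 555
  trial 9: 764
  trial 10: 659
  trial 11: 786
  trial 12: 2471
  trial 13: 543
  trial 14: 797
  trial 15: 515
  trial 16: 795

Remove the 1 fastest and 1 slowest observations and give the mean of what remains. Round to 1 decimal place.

674.6 ms

Sorted: 515, 534, 543, 545, 555, 638, 650, 659, 674, 702, 764, 786, 795, 797, 803, 2471
Drop lowest 1 (515) and highest 1 (2471)
Remaining (n=14): Σ = 9445, mean = 9445/14 = 674.643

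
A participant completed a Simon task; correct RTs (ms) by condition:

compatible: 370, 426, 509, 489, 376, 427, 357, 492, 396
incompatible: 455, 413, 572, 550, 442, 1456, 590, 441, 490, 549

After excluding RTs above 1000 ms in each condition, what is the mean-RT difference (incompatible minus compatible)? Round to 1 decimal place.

73.3 ms

incompatible: exclude 1456
M(compatible) = 3842/9 = 426.889
M(incompatible) = 4502/9 = 500.222
Difference = 500.222 − 426.889 = 73.333 ms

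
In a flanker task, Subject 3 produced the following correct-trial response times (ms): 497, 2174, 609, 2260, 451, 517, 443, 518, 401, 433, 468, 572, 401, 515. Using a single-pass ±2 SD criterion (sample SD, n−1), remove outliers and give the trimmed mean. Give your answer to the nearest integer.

485 ms

n = 14, ΣRT = 10259, M = 732.786
Σ(x−M)² = 5189904.36; s = √(5189904.36/13) = 631.841
Cutoffs: 732.786 ± 2·631.841 → [-530.9, 1996.5]
Outside: 2174, 2260 → excluded.
Retained (n=12): Σ = 5825, mean = 5825/12 = 485.417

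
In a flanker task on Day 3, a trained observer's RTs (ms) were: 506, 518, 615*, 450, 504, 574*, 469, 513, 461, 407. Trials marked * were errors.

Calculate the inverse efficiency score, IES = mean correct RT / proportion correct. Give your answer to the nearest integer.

598 ms

Correct trials (n=8): 506, 518, 450, 504, 469, 513, 461, 407
Mean correct RT = 3828/8 = 478.5000 ms
Proportion correct = 8/10
IES = 478.5000 / (8/10) = 598.125 ms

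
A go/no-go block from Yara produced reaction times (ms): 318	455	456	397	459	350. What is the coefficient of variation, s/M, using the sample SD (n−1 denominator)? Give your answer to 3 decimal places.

0.151

n = 6, Σ = 2435, M = 405.8333
Σ(x−M)² = 18670.833; s = √(18670.833/5) = 61.1078
CV = 61.1078 / 405.8333 = 0.15057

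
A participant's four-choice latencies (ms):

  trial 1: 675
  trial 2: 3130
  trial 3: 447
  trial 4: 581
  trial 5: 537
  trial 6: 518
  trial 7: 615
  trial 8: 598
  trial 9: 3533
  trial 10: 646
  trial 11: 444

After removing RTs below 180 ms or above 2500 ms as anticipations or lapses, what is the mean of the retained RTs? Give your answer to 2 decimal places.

562.33 ms

Excluded: 3130, 3533
Retained (n=9): Σ = 5061
Mean = 5061/9 = 562.3333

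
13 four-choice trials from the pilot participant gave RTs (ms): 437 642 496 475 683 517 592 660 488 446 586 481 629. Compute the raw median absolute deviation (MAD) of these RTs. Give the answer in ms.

71 ms

Sorted: 437, 446, 475, 481, 488, 496, 517, 586, 592, 629, 642, 660, 683 → median = 517
|x − 517|: 80, 125, 21, 42, 166, 0, 75, 143, 29, 71, 69, 36, 112
Sorted deviations: 0, 21, 29, 36, 42, 69, 71, 75, 80, 112, 125, 143, 166 → MAD = 71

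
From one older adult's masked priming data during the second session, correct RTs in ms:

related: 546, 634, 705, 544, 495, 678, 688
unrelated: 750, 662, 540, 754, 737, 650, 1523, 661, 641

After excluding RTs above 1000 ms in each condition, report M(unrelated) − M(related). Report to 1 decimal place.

unrelated: exclude 1523
M(related) = 4290/7 = 612.857
M(unrelated) = 5395/8 = 674.375
Difference = 674.375 − 612.857 = 61.518 ms

61.5 ms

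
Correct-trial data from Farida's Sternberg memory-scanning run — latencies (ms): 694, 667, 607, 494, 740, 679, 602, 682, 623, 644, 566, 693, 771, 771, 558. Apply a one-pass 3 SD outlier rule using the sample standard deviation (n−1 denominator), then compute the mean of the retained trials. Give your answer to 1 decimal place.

652.7 ms

n = 15, ΣRT = 9791, M = 652.733
Σ(x−M)² = 87982.93; s = √(87982.93/14) = 79.275
Cutoffs: 652.733 ± 3·79.275 → [414.9, 890.6]
No RTs fall outside the cutoffs; all 15 retained. Mean = 9791/15 = 652.733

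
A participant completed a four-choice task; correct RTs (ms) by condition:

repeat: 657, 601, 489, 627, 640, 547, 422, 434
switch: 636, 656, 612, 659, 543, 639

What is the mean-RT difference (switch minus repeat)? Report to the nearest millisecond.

72 ms

M(repeat) = 4417/8 = 552.125
M(switch) = 3745/6 = 624.167
Difference = 624.167 − 552.125 = 72.042 ms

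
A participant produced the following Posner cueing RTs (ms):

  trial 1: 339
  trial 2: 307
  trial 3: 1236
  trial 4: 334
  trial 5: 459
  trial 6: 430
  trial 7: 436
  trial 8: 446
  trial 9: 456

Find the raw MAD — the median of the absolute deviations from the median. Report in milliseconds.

23 ms

Sorted: 307, 334, 339, 430, 436, 446, 456, 459, 1236 → median = 436
|x − 436|: 97, 129, 800, 102, 23, 6, 0, 10, 20
Sorted deviations: 0, 6, 10, 20, 23, 97, 102, 129, 800 → MAD = 23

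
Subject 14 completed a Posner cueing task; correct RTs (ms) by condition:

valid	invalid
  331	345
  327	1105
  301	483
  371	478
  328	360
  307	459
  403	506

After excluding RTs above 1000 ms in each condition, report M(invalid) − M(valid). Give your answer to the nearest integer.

invalid: exclude 1105
M(valid) = 2368/7 = 338.286
M(invalid) = 2631/6 = 438.500
Difference = 438.500 − 338.286 = 100.214 ms

100 ms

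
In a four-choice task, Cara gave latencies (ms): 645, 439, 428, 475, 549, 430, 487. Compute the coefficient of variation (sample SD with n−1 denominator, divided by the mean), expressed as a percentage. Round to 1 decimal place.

n = 7, Σ = 3453, M = 493.2857
Σ(x−M)² = 37709.429; s = √(37709.429/6) = 79.2774
CV = 79.2774 / 493.2857 = 0.16071 = 16.071%

16.1%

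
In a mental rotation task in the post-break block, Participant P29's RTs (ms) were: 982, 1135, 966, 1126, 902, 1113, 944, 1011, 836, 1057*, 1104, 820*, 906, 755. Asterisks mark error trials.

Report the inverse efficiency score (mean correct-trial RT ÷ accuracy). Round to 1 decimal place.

Correct trials (n=12): 982, 1135, 966, 1126, 902, 1113, 944, 1011, 836, 1104, 906, 755
Mean correct RT = 11780/12 = 981.6667 ms
Proportion correct = 12/14
IES = 981.6667 / (12/14) = 1145.278 ms

1145.3 ms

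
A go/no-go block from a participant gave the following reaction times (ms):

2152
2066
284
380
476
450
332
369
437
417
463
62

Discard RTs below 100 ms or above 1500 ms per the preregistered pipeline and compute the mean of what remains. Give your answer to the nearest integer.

Excluded: 62, 2066, 2152
Retained (n=9): Σ = 3608
Mean = 3608/9 = 400.8889

401 ms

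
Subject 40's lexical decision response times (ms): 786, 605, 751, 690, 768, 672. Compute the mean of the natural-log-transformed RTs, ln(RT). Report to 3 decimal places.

6.564

ln(RT): 6.6670, 6.4052, 6.6214, 6.5367, 6.6438, 6.5103
Σ ln(RT) = 39.3843
Mean = 39.3843/6 = 6.56406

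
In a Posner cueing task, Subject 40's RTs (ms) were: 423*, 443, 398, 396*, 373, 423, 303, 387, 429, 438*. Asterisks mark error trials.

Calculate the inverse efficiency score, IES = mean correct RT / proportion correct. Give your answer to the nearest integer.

562 ms

Correct trials (n=7): 443, 398, 373, 423, 303, 387, 429
Mean correct RT = 2756/7 = 393.7143 ms
Proportion correct = 7/10
IES = 393.7143 / (7/10) = 562.449 ms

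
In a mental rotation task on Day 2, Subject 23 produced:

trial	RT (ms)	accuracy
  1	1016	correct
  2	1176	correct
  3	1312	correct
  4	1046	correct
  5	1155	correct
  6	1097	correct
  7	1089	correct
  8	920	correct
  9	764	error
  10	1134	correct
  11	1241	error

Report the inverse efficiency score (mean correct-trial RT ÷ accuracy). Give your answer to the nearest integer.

1351 ms

Correct trials (n=9): 1016, 1176, 1312, 1046, 1155, 1097, 1089, 920, 1134
Mean correct RT = 9945/9 = 1105.0000 ms
Proportion correct = 9/11
IES = 1105.0000 / (9/11) = 1350.556 ms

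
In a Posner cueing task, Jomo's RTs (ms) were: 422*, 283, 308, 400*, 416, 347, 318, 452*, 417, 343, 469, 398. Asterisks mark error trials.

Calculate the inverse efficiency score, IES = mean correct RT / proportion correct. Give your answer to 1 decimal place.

Correct trials (n=9): 283, 308, 416, 347, 318, 417, 343, 469, 398
Mean correct RT = 3299/9 = 366.5556 ms
Proportion correct = 9/12
IES = 366.5556 / (9/12) = 488.741 ms

488.7 ms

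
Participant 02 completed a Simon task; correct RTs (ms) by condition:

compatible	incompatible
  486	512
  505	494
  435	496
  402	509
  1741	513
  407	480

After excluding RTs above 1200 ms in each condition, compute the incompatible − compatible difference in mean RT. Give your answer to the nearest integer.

54 ms

compatible: exclude 1741
M(compatible) = 2235/5 = 447.000
M(incompatible) = 3004/6 = 500.667
Difference = 500.667 − 447.000 = 53.667 ms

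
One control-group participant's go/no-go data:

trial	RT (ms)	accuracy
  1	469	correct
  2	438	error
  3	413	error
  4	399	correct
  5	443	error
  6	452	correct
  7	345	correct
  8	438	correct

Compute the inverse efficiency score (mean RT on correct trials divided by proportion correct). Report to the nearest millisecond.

673 ms

Correct trials (n=5): 469, 399, 452, 345, 438
Mean correct RT = 2103/5 = 420.6000 ms
Proportion correct = 5/8
IES = 420.6000 / (5/8) = 672.960 ms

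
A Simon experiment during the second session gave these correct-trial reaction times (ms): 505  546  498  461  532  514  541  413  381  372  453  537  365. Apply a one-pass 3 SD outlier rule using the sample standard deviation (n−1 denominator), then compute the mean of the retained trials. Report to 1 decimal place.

470.6 ms

n = 13, ΣRT = 6118, M = 470.615
Σ(x−M)² = 55259.08; s = √(55259.08/12) = 67.860
Cutoffs: 470.615 ± 3·67.860 → [267.0, 674.2]
No RTs fall outside the cutoffs; all 13 retained. Mean = 6118/13 = 470.615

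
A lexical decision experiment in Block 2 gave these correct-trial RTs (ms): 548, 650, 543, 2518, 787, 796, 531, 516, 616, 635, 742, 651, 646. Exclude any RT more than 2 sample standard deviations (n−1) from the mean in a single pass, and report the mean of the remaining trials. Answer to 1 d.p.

638.4 ms

n = 13, ΣRT = 10179, M = 783.000
Σ(x−M)² = 3363384.00; s = √(3363384.00/12) = 529.417
Cutoffs: 783.000 ± 2·529.417 → [-275.8, 1841.8]
Outside: 2518 → excluded.
Retained (n=12): Σ = 7661, mean = 7661/12 = 638.417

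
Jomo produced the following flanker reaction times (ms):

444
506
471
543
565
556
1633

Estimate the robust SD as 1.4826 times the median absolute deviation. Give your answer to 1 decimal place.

54.9 ms

Sorted: 444, 471, 506, 543, 556, 565, 1633 → median = 543
|x − 543| sorted: 0, 13, 22, 37, 72, 99, 1090 → MAD = 37
Robust SD ≈ 1.4826 × 37 = 54.856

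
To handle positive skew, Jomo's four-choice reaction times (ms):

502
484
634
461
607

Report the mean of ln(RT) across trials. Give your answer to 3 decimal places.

ln(RT): 6.2186, 6.1821, 6.4520, 6.1334, 6.4085
Σ ln(RT) = 31.3947
Mean = 31.3947/5 = 6.27893

6.279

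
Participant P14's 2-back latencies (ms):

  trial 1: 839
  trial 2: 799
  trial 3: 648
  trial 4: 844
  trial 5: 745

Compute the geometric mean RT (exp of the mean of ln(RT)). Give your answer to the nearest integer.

ln(RT): 6.7322, 6.6834, 6.4739, 6.7382, 6.6134
Mean ln(RT) = 33.2410/5 = 6.64820
Geometric mean = exp(6.64820) = 771.39 ms

771 ms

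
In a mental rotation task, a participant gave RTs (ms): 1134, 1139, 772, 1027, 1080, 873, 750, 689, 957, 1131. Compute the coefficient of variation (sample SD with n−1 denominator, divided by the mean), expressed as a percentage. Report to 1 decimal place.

n = 10, Σ = 9552, M = 955.2000
Σ(x−M)² = 270679.600; s = √(270679.600/9) = 173.4229
CV = 173.4229 / 955.2000 = 0.18156 = 18.156%

18.2%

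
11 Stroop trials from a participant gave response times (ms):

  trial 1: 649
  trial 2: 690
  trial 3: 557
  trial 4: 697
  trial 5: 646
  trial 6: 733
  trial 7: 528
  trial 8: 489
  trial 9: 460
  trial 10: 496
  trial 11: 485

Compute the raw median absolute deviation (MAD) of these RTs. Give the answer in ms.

89 ms

Sorted: 460, 485, 489, 496, 528, 557, 646, 649, 690, 697, 733 → median = 557
|x − 557|: 92, 133, 0, 140, 89, 176, 29, 68, 97, 61, 72
Sorted deviations: 0, 29, 61, 68, 72, 89, 92, 97, 133, 140, 176 → MAD = 89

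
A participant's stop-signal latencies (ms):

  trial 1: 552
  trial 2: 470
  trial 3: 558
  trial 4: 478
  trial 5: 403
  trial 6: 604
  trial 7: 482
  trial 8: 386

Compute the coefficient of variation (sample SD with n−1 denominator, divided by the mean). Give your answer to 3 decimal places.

0.155

n = 8, Σ = 3933, M = 491.6250
Σ(x−M)² = 40435.875; s = √(40435.875/7) = 76.0036
CV = 76.0036 / 491.6250 = 0.15460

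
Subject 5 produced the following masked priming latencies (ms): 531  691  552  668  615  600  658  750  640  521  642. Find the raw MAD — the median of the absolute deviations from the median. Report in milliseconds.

Sorted: 521, 531, 552, 600, 615, 640, 642, 658, 668, 691, 750 → median = 640
|x − 640|: 109, 51, 88, 28, 25, 40, 18, 110, 0, 119, 2
Sorted deviations: 0, 2, 18, 25, 28, 40, 51, 88, 109, 110, 119 → MAD = 40

40 ms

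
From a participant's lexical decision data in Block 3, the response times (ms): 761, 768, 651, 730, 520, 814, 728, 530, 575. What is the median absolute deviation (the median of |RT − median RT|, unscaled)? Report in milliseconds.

Sorted: 520, 530, 575, 651, 728, 730, 761, 768, 814 → median = 728
|x − 728|: 33, 40, 77, 2, 208, 86, 0, 198, 153
Sorted deviations: 0, 2, 33, 40, 77, 86, 153, 198, 208 → MAD = 77

77 ms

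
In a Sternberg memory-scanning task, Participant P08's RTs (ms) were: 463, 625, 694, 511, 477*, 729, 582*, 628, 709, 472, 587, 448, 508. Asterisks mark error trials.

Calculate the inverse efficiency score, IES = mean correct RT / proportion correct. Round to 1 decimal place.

Correct trials (n=11): 463, 625, 694, 511, 729, 628, 709, 472, 587, 448, 508
Mean correct RT = 6374/11 = 579.4545 ms
Proportion correct = 11/13
IES = 579.4545 / (11/13) = 684.810 ms

684.8 ms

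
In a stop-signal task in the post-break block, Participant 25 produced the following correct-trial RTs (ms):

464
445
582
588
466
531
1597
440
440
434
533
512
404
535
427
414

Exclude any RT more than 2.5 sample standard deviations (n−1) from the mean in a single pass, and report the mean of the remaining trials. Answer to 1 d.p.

481.0 ms

n = 16, ΣRT = 8812, M = 550.750
Σ(x−M)² = 1219061.00; s = √(1219061.00/15) = 285.080
Cutoffs: 550.750 ± 2.5·285.080 → [-162.0, 1263.5]
Outside: 1597 → excluded.
Retained (n=15): Σ = 7215, mean = 7215/15 = 481.000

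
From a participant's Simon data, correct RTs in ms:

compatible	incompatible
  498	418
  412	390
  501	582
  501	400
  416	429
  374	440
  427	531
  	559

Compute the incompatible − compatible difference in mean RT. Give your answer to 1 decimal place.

21.6 ms

M(compatible) = 3129/7 = 447.000
M(incompatible) = 3749/8 = 468.625
Difference = 468.625 − 447.000 = 21.625 ms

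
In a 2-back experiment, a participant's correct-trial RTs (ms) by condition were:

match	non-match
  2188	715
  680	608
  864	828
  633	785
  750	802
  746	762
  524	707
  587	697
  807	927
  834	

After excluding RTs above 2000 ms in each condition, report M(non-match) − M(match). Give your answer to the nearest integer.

match: exclude 2188
M(match) = 6425/9 = 713.889
M(non-match) = 6831/9 = 759.000
Difference = 759.000 − 713.889 = 45.111 ms

45 ms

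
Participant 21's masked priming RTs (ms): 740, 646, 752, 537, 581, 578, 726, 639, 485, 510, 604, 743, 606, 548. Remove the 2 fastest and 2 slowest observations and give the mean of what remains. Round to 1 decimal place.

Sorted: 485, 510, 537, 548, 578, 581, 604, 606, 639, 646, 726, 740, 743, 752
Drop lowest 2 (485, 510) and highest 2 (743, 752)
Remaining (n=10): Σ = 6205, mean = 6205/10 = 620.500

620.5 ms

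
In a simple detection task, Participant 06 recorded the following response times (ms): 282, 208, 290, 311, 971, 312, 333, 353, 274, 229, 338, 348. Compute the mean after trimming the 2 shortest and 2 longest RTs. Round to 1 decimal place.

311.0 ms

Sorted: 208, 229, 274, 282, 290, 311, 312, 333, 338, 348, 353, 971
Drop lowest 2 (208, 229) and highest 2 (353, 971)
Remaining (n=8): Σ = 2488, mean = 2488/8 = 311.000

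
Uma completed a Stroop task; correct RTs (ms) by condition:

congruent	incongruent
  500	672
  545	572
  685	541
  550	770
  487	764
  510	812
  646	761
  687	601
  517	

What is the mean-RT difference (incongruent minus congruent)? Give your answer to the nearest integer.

117 ms

M(congruent) = 5127/9 = 569.667
M(incongruent) = 5493/8 = 686.625
Difference = 686.625 − 569.667 = 116.958 ms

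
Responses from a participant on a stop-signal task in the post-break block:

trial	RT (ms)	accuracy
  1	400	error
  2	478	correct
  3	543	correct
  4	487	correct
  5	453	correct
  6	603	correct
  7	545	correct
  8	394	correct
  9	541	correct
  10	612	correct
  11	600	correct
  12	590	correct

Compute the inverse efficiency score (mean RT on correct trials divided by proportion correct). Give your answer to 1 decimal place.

Correct trials (n=11): 478, 543, 487, 453, 603, 545, 394, 541, 612, 600, 590
Mean correct RT = 5846/11 = 531.4545 ms
Proportion correct = 11/12
IES = 531.4545 / (11/12) = 579.769 ms

579.8 ms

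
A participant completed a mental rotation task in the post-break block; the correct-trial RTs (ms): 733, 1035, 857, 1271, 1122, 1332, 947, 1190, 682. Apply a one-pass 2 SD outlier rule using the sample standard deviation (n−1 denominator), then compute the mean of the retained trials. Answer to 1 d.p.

n = 9, ΣRT = 9169, M = 1018.778
Σ(x−M)² = 428371.56; s = √(428371.56/8) = 231.401
Cutoffs: 1018.778 ± 2·231.401 → [556.0, 1481.6]
No RTs fall outside the cutoffs; all 9 retained. Mean = 9169/9 = 1018.778

1018.8 ms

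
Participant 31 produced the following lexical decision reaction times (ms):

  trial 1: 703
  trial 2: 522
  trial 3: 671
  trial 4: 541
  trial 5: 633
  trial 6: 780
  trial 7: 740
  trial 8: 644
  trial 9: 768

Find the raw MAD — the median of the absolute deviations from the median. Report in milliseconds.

69 ms

Sorted: 522, 541, 633, 644, 671, 703, 740, 768, 780 → median = 671
|x − 671|: 32, 149, 0, 130, 38, 109, 69, 27, 97
Sorted deviations: 0, 27, 32, 38, 69, 97, 109, 130, 149 → MAD = 69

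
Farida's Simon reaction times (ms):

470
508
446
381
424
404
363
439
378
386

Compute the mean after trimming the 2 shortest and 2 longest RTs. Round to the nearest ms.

Sorted: 363, 378, 381, 386, 404, 424, 439, 446, 470, 508
Drop lowest 2 (363, 378) and highest 2 (470, 508)
Remaining (n=6): Σ = 2480, mean = 2480/6 = 413.333

413 ms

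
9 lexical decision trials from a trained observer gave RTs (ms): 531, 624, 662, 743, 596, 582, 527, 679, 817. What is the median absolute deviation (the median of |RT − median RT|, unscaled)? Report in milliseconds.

Sorted: 527, 531, 582, 596, 624, 662, 679, 743, 817 → median = 624
|x − 624|: 93, 0, 38, 119, 28, 42, 97, 55, 193
Sorted deviations: 0, 28, 38, 42, 55, 93, 97, 119, 193 → MAD = 55

55 ms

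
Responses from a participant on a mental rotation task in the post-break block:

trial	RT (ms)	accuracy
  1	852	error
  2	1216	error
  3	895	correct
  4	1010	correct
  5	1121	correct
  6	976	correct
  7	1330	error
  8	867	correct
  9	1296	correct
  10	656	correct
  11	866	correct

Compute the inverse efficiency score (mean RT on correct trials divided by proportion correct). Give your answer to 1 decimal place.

Correct trials (n=8): 895, 1010, 1121, 976, 867, 1296, 656, 866
Mean correct RT = 7687/8 = 960.8750 ms
Proportion correct = 8/11
IES = 960.8750 / (8/11) = 1321.203 ms

1321.2 ms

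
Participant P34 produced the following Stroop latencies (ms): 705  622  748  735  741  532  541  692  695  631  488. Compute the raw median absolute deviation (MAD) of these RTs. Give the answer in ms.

Sorted: 488, 532, 541, 622, 631, 692, 695, 705, 735, 741, 748 → median = 692
|x − 692|: 13, 70, 56, 43, 49, 160, 151, 0, 3, 61, 204
Sorted deviations: 0, 3, 13, 43, 49, 56, 61, 70, 151, 160, 204 → MAD = 56

56 ms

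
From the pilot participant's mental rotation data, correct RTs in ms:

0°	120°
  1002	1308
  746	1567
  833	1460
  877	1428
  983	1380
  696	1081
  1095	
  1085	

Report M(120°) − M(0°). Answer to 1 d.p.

M(0°) = 7317/8 = 914.625
M(120°) = 8224/6 = 1370.667
Difference = 1370.667 − 914.625 = 456.042 ms

456.0 ms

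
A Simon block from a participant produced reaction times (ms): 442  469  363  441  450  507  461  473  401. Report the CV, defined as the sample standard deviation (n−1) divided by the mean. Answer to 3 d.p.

0.095

n = 9, Σ = 4007, M = 445.2222
Σ(x−M)² = 14169.556; s = √(14169.556/8) = 42.0856
CV = 42.0856 / 445.2222 = 0.09453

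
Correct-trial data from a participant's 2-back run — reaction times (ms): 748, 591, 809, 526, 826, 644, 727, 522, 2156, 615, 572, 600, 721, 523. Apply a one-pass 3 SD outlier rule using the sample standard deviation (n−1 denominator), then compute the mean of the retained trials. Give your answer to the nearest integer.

648 ms

n = 14, ΣRT = 10580, M = 755.714
Σ(x−M)² = 2249624.86; s = √(2249624.86/13) = 415.990
Cutoffs: 755.714 ± 3·415.990 → [-492.3, 2003.7]
Outside: 2156 → excluded.
Retained (n=13): Σ = 8424, mean = 8424/13 = 648.000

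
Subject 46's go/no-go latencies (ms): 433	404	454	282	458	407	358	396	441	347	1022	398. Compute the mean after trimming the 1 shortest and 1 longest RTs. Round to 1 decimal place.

Sorted: 282, 347, 358, 396, 398, 404, 407, 433, 441, 454, 458, 1022
Drop lowest 1 (282) and highest 1 (1022)
Remaining (n=10): Σ = 4096, mean = 4096/10 = 409.600

409.6 ms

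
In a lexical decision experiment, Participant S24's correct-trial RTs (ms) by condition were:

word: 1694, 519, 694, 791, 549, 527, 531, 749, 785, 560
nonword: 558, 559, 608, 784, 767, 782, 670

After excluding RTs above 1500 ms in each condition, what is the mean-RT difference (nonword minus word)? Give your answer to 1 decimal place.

41.5 ms

word: exclude 1694
M(word) = 5705/9 = 633.889
M(nonword) = 4728/7 = 675.429
Difference = 675.429 − 633.889 = 41.540 ms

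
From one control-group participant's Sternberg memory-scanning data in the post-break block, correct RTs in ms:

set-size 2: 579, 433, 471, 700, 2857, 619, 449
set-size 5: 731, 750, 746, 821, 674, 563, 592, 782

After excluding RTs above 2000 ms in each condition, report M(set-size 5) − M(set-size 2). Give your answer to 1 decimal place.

set-size 2: exclude 2857
M(set-size 2) = 3251/6 = 541.833
M(set-size 5) = 5659/8 = 707.375
Difference = 707.375 − 541.833 = 165.542 ms

165.5 ms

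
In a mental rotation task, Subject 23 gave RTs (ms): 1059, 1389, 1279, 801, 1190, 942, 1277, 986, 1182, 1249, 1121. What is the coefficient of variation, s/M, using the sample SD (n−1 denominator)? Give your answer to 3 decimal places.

n = 11, Σ = 12475, M = 1134.0909
Σ(x−M)² = 300614.909; s = √(300614.909/10) = 173.3825
CV = 173.3825 / 1134.0909 = 0.15288

0.153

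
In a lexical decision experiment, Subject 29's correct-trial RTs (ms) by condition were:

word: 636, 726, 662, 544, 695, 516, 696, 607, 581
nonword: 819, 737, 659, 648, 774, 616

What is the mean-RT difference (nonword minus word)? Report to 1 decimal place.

79.6 ms

M(word) = 5663/9 = 629.222
M(nonword) = 4253/6 = 708.833
Difference = 708.833 − 629.222 = 79.611 ms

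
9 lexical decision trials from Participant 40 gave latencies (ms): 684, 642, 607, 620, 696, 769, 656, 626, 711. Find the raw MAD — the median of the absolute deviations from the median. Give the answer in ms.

Sorted: 607, 620, 626, 642, 656, 684, 696, 711, 769 → median = 656
|x − 656|: 28, 14, 49, 36, 40, 113, 0, 30, 55
Sorted deviations: 0, 14, 28, 30, 36, 40, 49, 55, 113 → MAD = 36

36 ms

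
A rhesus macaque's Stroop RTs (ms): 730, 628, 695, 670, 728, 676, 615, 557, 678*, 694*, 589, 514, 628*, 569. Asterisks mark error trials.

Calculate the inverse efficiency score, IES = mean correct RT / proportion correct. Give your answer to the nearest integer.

Correct trials (n=11): 730, 628, 695, 670, 728, 676, 615, 557, 589, 514, 569
Mean correct RT = 6971/11 = 633.7273 ms
Proportion correct = 11/14
IES = 633.7273 / (11/14) = 806.562 ms

807 ms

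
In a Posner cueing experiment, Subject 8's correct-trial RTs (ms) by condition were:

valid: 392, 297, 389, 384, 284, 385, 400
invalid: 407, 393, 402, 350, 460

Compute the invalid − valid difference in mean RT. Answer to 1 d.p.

40.8 ms

M(valid) = 2531/7 = 361.571
M(invalid) = 2012/5 = 402.400
Difference = 402.400 − 361.571 = 40.829 ms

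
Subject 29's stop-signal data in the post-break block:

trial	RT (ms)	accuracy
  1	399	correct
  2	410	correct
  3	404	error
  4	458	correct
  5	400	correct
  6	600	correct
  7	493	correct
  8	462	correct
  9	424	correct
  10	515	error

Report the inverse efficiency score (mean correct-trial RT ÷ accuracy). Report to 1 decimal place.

569.7 ms

Correct trials (n=8): 399, 410, 458, 400, 600, 493, 462, 424
Mean correct RT = 3646/8 = 455.7500 ms
Proportion correct = 8/10
IES = 455.7500 / (8/10) = 569.688 ms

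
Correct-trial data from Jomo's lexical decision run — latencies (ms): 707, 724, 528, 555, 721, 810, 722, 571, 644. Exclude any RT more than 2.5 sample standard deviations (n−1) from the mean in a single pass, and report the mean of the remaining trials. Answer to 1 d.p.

n = 9, ΣRT = 5982, M = 664.667
Σ(x−M)² = 72800.00; s = √(72800.00/8) = 95.394
Cutoffs: 664.667 ± 2.5·95.394 → [426.2, 903.2]
No RTs fall outside the cutoffs; all 9 retained. Mean = 5982/9 = 664.667

664.7 ms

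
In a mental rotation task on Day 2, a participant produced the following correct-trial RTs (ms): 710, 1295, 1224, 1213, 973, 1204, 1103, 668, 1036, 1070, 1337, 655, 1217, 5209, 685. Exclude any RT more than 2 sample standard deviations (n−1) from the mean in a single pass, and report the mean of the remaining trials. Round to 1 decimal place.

1027.9 ms

n = 15, ΣRT = 19599, M = 1306.600
Σ(x−M)² = 17120579.60; s = √(17120579.60/14) = 1105.847
Cutoffs: 1306.600 ± 2·1105.847 → [-905.1, 3518.3]
Outside: 5209 → excluded.
Retained (n=14): Σ = 14390, mean = 14390/14 = 1027.857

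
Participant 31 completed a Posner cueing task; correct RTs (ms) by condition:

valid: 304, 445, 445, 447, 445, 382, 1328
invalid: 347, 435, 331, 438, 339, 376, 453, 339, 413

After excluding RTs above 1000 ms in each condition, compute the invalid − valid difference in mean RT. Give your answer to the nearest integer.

-26 ms

valid: exclude 1328
M(valid) = 2468/6 = 411.333
M(invalid) = 3471/9 = 385.667
Difference = 385.667 − 411.333 = -25.667 ms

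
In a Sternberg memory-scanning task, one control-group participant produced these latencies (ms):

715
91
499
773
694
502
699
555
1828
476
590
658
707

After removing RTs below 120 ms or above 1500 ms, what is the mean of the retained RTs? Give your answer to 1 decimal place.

624.4 ms

Excluded: 91, 1828
Retained (n=11): Σ = 6868
Mean = 6868/11 = 624.3636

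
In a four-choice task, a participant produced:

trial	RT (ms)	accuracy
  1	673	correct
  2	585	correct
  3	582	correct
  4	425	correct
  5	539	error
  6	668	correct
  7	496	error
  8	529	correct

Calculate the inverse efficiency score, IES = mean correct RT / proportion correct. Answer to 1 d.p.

769.3 ms

Correct trials (n=6): 673, 585, 582, 425, 668, 529
Mean correct RT = 3462/6 = 577.0000 ms
Proportion correct = 6/8
IES = 577.0000 / (6/8) = 769.333 ms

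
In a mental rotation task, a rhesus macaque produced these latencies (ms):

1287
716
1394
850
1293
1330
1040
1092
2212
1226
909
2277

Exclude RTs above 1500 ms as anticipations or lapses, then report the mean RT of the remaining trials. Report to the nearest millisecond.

Excluded: 2212, 2277
Retained (n=10): Σ = 11137
Mean = 11137/10 = 1113.7000

1114 ms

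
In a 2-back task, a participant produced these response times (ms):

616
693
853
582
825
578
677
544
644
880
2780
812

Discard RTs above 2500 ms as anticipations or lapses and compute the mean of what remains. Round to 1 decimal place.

Excluded: 2780
Retained (n=11): Σ = 7704
Mean = 7704/11 = 700.3636

700.4 ms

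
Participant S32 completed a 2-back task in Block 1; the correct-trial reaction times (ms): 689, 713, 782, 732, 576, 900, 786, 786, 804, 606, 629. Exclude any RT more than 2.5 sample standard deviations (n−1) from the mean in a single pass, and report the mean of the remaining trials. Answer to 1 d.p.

727.5 ms

n = 11, ΣRT = 8003, M = 727.545
Σ(x−M)² = 94552.73; s = √(94552.73/10) = 97.238
Cutoffs: 727.545 ± 2.5·97.238 → [484.4, 970.6]
No RTs fall outside the cutoffs; all 11 retained. Mean = 8003/11 = 727.545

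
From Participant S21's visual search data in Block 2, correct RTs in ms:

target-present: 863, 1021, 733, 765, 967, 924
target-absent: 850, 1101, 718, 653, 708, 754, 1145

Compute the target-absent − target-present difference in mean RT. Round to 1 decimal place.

M(target-present) = 5273/6 = 878.833
M(target-absent) = 5929/7 = 847.000
Difference = 847.000 − 878.833 = -31.833 ms

-31.8 ms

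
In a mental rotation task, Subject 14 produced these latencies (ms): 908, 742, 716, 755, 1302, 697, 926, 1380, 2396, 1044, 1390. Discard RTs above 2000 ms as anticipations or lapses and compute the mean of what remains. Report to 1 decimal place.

986.0 ms

Excluded: 2396
Retained (n=10): Σ = 9860
Mean = 9860/10 = 986.0000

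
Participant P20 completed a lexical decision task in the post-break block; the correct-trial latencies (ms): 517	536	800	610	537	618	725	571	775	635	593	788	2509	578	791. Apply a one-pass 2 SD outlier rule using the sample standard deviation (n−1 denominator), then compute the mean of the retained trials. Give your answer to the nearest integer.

n = 15, ΣRT = 11583, M = 772.200
Σ(x−M)² = 3375540.40; s = √(3375540.40/14) = 491.030
Cutoffs: 772.200 ± 2·491.030 → [-209.9, 1754.3]
Outside: 2509 → excluded.
Retained (n=14): Σ = 9074, mean = 9074/14 = 648.143

648 ms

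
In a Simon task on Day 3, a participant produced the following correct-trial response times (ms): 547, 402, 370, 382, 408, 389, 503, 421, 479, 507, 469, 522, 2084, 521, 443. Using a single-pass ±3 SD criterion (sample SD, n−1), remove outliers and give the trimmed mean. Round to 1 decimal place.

454.5 ms

n = 15, ΣRT = 8447, M = 563.133
Σ(x−M)² = 2524565.73; s = √(2524565.73/14) = 424.648
Cutoffs: 563.133 ± 3·424.648 → [-710.8, 1837.1]
Outside: 2084 → excluded.
Retained (n=14): Σ = 6363, mean = 6363/14 = 454.500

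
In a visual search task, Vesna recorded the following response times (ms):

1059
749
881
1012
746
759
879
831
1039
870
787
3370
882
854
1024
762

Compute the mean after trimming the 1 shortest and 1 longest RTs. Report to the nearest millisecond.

885 ms

Sorted: 746, 749, 759, 762, 787, 831, 854, 870, 879, 881, 882, 1012, 1024, 1039, 1059, 3370
Drop lowest 1 (746) and highest 1 (3370)
Remaining (n=14): Σ = 12388, mean = 12388/14 = 884.857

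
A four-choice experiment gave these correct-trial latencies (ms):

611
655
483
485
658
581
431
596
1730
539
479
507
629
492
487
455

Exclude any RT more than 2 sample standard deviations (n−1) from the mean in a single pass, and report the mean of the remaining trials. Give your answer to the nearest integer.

n = 16, ΣRT = 9818, M = 613.625
Σ(x−M)² = 1409601.75; s = √(1409601.75/15) = 306.551
Cutoffs: 613.625 ± 2·306.551 → [0.5, 1226.7]
Outside: 1730 → excluded.
Retained (n=15): Σ = 8088, mean = 8088/15 = 539.200

539 ms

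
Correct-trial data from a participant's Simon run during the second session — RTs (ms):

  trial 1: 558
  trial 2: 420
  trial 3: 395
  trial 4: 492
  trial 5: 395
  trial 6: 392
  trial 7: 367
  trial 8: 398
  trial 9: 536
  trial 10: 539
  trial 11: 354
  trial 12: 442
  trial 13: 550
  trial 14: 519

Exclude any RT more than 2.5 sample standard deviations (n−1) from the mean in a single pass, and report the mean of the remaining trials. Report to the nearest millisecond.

454 ms

n = 14, ΣRT = 6357, M = 454.071
Σ(x−M)² = 72460.93; s = √(72460.93/13) = 74.659
Cutoffs: 454.071 ± 2.5·74.659 → [267.4, 640.7]
No RTs fall outside the cutoffs; all 14 retained. Mean = 6357/14 = 454.071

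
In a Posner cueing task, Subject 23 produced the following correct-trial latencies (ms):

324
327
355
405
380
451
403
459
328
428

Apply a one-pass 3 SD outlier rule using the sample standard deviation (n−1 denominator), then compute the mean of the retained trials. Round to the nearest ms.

386 ms

n = 10, ΣRT = 3860, M = 386.000
Σ(x−M)² = 23654.00; s = √(23654.00/9) = 51.266
Cutoffs: 386.000 ± 3·51.266 → [232.2, 539.8]
No RTs fall outside the cutoffs; all 10 retained. Mean = 3860/10 = 386.000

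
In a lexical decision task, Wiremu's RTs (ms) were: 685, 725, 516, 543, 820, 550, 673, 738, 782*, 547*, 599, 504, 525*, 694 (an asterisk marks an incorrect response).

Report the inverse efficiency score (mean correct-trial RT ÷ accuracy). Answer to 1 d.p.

Correct trials (n=11): 685, 725, 516, 543, 820, 550, 673, 738, 599, 504, 694
Mean correct RT = 7047/11 = 640.6364 ms
Proportion correct = 11/14
IES = 640.6364 / (11/14) = 815.355 ms

815.4 ms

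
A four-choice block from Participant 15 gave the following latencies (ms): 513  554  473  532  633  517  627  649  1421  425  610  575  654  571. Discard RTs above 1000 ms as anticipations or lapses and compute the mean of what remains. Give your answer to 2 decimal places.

564.08 ms

Excluded: 1421
Retained (n=13): Σ = 7333
Mean = 7333/13 = 564.0769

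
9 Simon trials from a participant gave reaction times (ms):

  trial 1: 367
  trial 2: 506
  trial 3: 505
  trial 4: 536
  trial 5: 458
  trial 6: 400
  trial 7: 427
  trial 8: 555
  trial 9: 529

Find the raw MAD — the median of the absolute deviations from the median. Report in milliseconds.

47 ms

Sorted: 367, 400, 427, 458, 505, 506, 529, 536, 555 → median = 505
|x − 505|: 138, 1, 0, 31, 47, 105, 78, 50, 24
Sorted deviations: 0, 1, 24, 31, 47, 50, 78, 105, 138 → MAD = 47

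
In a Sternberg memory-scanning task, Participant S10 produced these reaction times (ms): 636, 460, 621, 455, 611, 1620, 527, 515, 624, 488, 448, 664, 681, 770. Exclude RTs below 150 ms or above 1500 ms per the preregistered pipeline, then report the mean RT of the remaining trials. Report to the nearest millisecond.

577 ms

Excluded: 1620
Retained (n=13): Σ = 7500
Mean = 7500/13 = 576.9231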